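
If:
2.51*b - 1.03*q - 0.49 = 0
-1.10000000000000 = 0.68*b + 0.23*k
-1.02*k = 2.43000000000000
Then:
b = -0.81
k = -2.38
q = -2.45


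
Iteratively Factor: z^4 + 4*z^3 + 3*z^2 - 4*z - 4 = (z + 2)*(z^3 + 2*z^2 - z - 2) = (z + 1)*(z + 2)*(z^2 + z - 2) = (z + 1)*(z + 2)^2*(z - 1)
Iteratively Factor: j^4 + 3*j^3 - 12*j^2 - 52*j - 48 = (j + 2)*(j^3 + j^2 - 14*j - 24) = (j + 2)*(j + 3)*(j^2 - 2*j - 8) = (j - 4)*(j + 2)*(j + 3)*(j + 2)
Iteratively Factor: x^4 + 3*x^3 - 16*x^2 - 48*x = (x + 4)*(x^3 - x^2 - 12*x) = (x + 3)*(x + 4)*(x^2 - 4*x) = (x - 4)*(x + 3)*(x + 4)*(x)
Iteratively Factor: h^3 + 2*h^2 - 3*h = (h - 1)*(h^2 + 3*h) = h*(h - 1)*(h + 3)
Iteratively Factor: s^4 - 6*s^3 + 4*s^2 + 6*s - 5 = (s - 1)*(s^3 - 5*s^2 - s + 5) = (s - 5)*(s - 1)*(s^2 - 1) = (s - 5)*(s - 1)*(s + 1)*(s - 1)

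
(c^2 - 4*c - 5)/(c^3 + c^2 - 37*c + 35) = (c + 1)/(c^2 + 6*c - 7)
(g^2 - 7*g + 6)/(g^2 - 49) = (g^2 - 7*g + 6)/(g^2 - 49)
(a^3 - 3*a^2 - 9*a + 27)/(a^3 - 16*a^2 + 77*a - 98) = (a^3 - 3*a^2 - 9*a + 27)/(a^3 - 16*a^2 + 77*a - 98)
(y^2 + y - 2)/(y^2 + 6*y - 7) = (y + 2)/(y + 7)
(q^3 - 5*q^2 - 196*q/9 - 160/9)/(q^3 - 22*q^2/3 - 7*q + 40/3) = (q + 4/3)/(q - 1)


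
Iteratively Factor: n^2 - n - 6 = (n + 2)*(n - 3)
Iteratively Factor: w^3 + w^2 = (w + 1)*(w^2) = w*(w + 1)*(w)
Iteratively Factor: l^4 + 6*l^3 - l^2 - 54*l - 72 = (l + 3)*(l^3 + 3*l^2 - 10*l - 24) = (l + 2)*(l + 3)*(l^2 + l - 12) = (l - 3)*(l + 2)*(l + 3)*(l + 4)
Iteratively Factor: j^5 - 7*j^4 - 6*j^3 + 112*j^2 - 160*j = (j - 2)*(j^4 - 5*j^3 - 16*j^2 + 80*j) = j*(j - 2)*(j^3 - 5*j^2 - 16*j + 80) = j*(j - 5)*(j - 2)*(j^2 - 16) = j*(j - 5)*(j - 2)*(j + 4)*(j - 4)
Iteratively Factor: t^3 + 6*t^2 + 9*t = (t + 3)*(t^2 + 3*t) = (t + 3)^2*(t)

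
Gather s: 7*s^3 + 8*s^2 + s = 7*s^3 + 8*s^2 + s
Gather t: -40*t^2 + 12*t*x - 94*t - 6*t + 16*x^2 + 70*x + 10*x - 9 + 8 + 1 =-40*t^2 + t*(12*x - 100) + 16*x^2 + 80*x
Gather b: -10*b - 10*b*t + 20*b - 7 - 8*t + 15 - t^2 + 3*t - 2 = b*(10 - 10*t) - t^2 - 5*t + 6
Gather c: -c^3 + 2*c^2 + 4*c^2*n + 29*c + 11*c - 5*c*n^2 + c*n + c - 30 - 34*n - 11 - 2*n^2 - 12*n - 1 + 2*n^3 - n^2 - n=-c^3 + c^2*(4*n + 2) + c*(-5*n^2 + n + 41) + 2*n^3 - 3*n^2 - 47*n - 42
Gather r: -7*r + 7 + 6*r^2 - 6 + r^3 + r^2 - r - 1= r^3 + 7*r^2 - 8*r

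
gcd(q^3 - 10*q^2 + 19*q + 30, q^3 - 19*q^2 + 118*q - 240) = q^2 - 11*q + 30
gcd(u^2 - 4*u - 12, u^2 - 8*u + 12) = u - 6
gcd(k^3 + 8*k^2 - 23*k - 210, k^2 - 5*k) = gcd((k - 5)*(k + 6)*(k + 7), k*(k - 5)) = k - 5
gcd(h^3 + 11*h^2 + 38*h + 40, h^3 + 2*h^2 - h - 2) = h + 2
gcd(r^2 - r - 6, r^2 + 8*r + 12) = r + 2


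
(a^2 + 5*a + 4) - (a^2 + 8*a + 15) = -3*a - 11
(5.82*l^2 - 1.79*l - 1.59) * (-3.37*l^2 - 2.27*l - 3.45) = -19.6134*l^4 - 7.1791*l^3 - 10.6574*l^2 + 9.7848*l + 5.4855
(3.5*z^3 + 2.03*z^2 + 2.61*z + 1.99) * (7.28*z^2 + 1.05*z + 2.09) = 25.48*z^5 + 18.4534*z^4 + 28.4473*z^3 + 21.4704*z^2 + 7.5444*z + 4.1591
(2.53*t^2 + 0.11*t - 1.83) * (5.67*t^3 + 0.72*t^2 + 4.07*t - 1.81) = 14.3451*t^5 + 2.4453*t^4 + 0.000199999999999367*t^3 - 5.4492*t^2 - 7.6472*t + 3.3123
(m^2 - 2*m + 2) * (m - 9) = m^3 - 11*m^2 + 20*m - 18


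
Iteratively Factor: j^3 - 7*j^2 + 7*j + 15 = (j - 5)*(j^2 - 2*j - 3) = (j - 5)*(j - 3)*(j + 1)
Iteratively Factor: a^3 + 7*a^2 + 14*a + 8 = (a + 1)*(a^2 + 6*a + 8) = (a + 1)*(a + 2)*(a + 4)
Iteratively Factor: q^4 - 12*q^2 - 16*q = (q + 2)*(q^3 - 2*q^2 - 8*q) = (q - 4)*(q + 2)*(q^2 + 2*q) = q*(q - 4)*(q + 2)*(q + 2)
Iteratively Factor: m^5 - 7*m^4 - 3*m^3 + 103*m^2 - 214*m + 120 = (m - 2)*(m^4 - 5*m^3 - 13*m^2 + 77*m - 60) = (m - 3)*(m - 2)*(m^3 - 2*m^2 - 19*m + 20) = (m - 3)*(m - 2)*(m - 1)*(m^2 - m - 20) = (m - 5)*(m - 3)*(m - 2)*(m - 1)*(m + 4)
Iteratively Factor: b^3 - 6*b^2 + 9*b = (b)*(b^2 - 6*b + 9) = b*(b - 3)*(b - 3)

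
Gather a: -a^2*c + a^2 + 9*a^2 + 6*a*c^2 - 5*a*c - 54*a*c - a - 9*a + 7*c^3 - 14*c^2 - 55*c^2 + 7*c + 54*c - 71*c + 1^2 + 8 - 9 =a^2*(10 - c) + a*(6*c^2 - 59*c - 10) + 7*c^3 - 69*c^2 - 10*c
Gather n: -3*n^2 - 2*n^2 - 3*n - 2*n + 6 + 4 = -5*n^2 - 5*n + 10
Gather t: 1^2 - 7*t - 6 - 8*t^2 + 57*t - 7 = -8*t^2 + 50*t - 12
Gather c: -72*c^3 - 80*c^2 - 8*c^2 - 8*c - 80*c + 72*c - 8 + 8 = -72*c^3 - 88*c^2 - 16*c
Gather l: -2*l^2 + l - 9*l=-2*l^2 - 8*l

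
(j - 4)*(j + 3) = j^2 - j - 12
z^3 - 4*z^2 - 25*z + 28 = (z - 7)*(z - 1)*(z + 4)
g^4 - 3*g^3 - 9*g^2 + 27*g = g*(g - 3)^2*(g + 3)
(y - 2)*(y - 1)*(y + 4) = y^3 + y^2 - 10*y + 8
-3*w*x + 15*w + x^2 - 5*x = (-3*w + x)*(x - 5)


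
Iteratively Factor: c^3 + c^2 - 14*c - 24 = (c - 4)*(c^2 + 5*c + 6) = (c - 4)*(c + 2)*(c + 3)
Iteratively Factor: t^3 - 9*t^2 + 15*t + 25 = (t - 5)*(t^2 - 4*t - 5) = (t - 5)^2*(t + 1)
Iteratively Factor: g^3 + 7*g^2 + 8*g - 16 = (g - 1)*(g^2 + 8*g + 16) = (g - 1)*(g + 4)*(g + 4)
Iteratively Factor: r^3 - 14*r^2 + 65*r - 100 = (r - 4)*(r^2 - 10*r + 25) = (r - 5)*(r - 4)*(r - 5)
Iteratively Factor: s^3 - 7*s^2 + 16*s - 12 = (s - 2)*(s^2 - 5*s + 6) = (s - 3)*(s - 2)*(s - 2)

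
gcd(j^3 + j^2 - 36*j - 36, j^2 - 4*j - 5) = j + 1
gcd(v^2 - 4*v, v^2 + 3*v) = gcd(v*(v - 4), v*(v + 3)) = v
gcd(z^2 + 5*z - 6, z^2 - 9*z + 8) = z - 1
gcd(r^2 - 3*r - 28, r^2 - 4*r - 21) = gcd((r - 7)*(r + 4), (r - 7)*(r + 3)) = r - 7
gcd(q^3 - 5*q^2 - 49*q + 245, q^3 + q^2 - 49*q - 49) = q^2 - 49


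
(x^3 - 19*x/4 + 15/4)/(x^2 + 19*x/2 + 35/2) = (2*x^2 - 5*x + 3)/(2*(x + 7))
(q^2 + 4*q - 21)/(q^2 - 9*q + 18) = (q + 7)/(q - 6)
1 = 1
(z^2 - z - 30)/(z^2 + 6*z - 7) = (z^2 - z - 30)/(z^2 + 6*z - 7)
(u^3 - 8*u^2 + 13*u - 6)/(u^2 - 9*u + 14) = (u^3 - 8*u^2 + 13*u - 6)/(u^2 - 9*u + 14)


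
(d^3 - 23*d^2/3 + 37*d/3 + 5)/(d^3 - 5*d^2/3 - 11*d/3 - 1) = (d - 5)/(d + 1)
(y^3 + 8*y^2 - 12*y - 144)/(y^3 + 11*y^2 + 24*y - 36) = (y - 4)/(y - 1)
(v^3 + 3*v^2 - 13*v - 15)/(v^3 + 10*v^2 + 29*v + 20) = (v - 3)/(v + 4)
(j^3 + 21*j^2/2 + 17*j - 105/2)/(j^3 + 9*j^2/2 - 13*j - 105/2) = (2*j^2 + 11*j - 21)/(2*j^2 - j - 21)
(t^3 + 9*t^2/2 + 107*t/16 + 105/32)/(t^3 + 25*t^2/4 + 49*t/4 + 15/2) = (8*t^2 + 26*t + 21)/(8*(t^2 + 5*t + 6))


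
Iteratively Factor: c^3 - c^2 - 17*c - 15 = (c - 5)*(c^2 + 4*c + 3) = (c - 5)*(c + 1)*(c + 3)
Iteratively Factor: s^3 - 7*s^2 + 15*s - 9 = (s - 3)*(s^2 - 4*s + 3) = (s - 3)^2*(s - 1)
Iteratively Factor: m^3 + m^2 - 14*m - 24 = (m - 4)*(m^2 + 5*m + 6) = (m - 4)*(m + 2)*(m + 3)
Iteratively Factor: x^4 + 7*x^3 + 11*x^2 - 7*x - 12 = (x - 1)*(x^3 + 8*x^2 + 19*x + 12) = (x - 1)*(x + 3)*(x^2 + 5*x + 4) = (x - 1)*(x + 1)*(x + 3)*(x + 4)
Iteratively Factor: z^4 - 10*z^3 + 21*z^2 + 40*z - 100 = (z - 5)*(z^3 - 5*z^2 - 4*z + 20) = (z - 5)*(z - 2)*(z^2 - 3*z - 10) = (z - 5)*(z - 2)*(z + 2)*(z - 5)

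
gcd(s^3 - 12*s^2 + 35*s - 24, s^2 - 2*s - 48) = s - 8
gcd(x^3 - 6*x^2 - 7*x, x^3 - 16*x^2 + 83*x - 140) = x - 7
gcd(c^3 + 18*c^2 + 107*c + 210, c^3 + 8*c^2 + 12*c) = c + 6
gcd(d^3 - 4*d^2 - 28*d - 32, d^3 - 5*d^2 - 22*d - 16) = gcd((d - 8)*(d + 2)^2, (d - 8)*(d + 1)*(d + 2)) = d^2 - 6*d - 16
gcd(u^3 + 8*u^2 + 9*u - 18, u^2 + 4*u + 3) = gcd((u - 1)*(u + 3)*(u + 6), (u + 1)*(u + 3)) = u + 3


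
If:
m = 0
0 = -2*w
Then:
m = 0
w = 0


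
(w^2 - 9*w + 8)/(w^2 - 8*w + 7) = (w - 8)/(w - 7)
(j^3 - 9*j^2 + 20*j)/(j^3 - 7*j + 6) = j*(j^2 - 9*j + 20)/(j^3 - 7*j + 6)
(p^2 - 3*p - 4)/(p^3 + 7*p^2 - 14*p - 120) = (p + 1)/(p^2 + 11*p + 30)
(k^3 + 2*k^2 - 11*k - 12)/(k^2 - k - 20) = (k^2 - 2*k - 3)/(k - 5)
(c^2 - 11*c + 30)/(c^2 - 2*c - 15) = (c - 6)/(c + 3)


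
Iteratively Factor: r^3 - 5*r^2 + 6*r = (r)*(r^2 - 5*r + 6) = r*(r - 3)*(r - 2)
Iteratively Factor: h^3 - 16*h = (h + 4)*(h^2 - 4*h) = (h - 4)*(h + 4)*(h)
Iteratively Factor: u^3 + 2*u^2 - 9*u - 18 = (u + 2)*(u^2 - 9) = (u + 2)*(u + 3)*(u - 3)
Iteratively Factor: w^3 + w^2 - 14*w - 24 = (w + 2)*(w^2 - w - 12) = (w - 4)*(w + 2)*(w + 3)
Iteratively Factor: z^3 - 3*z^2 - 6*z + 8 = (z + 2)*(z^2 - 5*z + 4) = (z - 1)*(z + 2)*(z - 4)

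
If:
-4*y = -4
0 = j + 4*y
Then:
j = -4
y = 1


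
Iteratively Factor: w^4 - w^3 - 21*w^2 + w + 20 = (w - 5)*(w^3 + 4*w^2 - w - 4) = (w - 5)*(w - 1)*(w^2 + 5*w + 4) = (w - 5)*(w - 1)*(w + 4)*(w + 1)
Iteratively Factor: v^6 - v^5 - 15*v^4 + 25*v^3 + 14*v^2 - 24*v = (v - 1)*(v^5 - 15*v^3 + 10*v^2 + 24*v) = (v - 3)*(v - 1)*(v^4 + 3*v^3 - 6*v^2 - 8*v) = (v - 3)*(v - 2)*(v - 1)*(v^3 + 5*v^2 + 4*v) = (v - 3)*(v - 2)*(v - 1)*(v + 1)*(v^2 + 4*v) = v*(v - 3)*(v - 2)*(v - 1)*(v + 1)*(v + 4)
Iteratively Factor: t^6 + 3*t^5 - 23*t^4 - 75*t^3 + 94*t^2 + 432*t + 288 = (t + 3)*(t^5 - 23*t^3 - 6*t^2 + 112*t + 96) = (t - 4)*(t + 3)*(t^4 + 4*t^3 - 7*t^2 - 34*t - 24) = (t - 4)*(t + 1)*(t + 3)*(t^3 + 3*t^2 - 10*t - 24) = (t - 4)*(t - 3)*(t + 1)*(t + 3)*(t^2 + 6*t + 8) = (t - 4)*(t - 3)*(t + 1)*(t + 2)*(t + 3)*(t + 4)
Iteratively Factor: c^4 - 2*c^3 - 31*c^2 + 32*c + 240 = (c + 3)*(c^3 - 5*c^2 - 16*c + 80) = (c - 5)*(c + 3)*(c^2 - 16) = (c - 5)*(c - 4)*(c + 3)*(c + 4)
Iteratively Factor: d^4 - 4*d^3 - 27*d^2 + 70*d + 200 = (d - 5)*(d^3 + d^2 - 22*d - 40) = (d - 5)^2*(d^2 + 6*d + 8) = (d - 5)^2*(d + 4)*(d + 2)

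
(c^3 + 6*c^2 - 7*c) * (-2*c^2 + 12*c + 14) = -2*c^5 + 100*c^3 - 98*c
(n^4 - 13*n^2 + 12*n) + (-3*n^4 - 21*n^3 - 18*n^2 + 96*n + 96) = -2*n^4 - 21*n^3 - 31*n^2 + 108*n + 96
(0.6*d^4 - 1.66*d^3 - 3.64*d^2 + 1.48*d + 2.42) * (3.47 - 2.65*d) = -1.59*d^5 + 6.481*d^4 + 3.8858*d^3 - 16.5528*d^2 - 1.2774*d + 8.3974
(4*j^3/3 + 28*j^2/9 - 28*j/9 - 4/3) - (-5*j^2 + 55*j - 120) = 4*j^3/3 + 73*j^2/9 - 523*j/9 + 356/3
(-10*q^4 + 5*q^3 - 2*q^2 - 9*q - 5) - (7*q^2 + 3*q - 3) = -10*q^4 + 5*q^3 - 9*q^2 - 12*q - 2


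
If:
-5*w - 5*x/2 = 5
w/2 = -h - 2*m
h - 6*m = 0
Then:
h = 3*x/16 + 3/8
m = x/32 + 1/16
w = -x/2 - 1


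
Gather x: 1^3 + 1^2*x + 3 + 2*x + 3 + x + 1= 4*x + 8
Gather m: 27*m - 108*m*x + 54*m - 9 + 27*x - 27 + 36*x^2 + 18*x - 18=m*(81 - 108*x) + 36*x^2 + 45*x - 54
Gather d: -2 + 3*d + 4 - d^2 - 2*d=-d^2 + d + 2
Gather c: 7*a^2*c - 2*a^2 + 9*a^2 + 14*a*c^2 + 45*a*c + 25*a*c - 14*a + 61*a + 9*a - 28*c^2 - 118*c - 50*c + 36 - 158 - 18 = 7*a^2 + 56*a + c^2*(14*a - 28) + c*(7*a^2 + 70*a - 168) - 140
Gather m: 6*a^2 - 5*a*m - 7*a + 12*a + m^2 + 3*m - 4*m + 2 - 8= 6*a^2 + 5*a + m^2 + m*(-5*a - 1) - 6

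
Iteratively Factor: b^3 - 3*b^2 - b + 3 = (b - 1)*(b^2 - 2*b - 3) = (b - 1)*(b + 1)*(b - 3)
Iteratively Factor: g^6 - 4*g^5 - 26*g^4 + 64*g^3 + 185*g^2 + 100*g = (g - 5)*(g^5 + g^4 - 21*g^3 - 41*g^2 - 20*g) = g*(g - 5)*(g^4 + g^3 - 21*g^2 - 41*g - 20) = g*(g - 5)*(g + 4)*(g^3 - 3*g^2 - 9*g - 5) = g*(g - 5)*(g + 1)*(g + 4)*(g^2 - 4*g - 5) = g*(g - 5)^2*(g + 1)*(g + 4)*(g + 1)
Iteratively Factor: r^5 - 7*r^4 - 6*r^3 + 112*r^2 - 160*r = (r - 4)*(r^4 - 3*r^3 - 18*r^2 + 40*r) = (r - 4)*(r + 4)*(r^3 - 7*r^2 + 10*r) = (r - 4)*(r - 2)*(r + 4)*(r^2 - 5*r) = r*(r - 4)*(r - 2)*(r + 4)*(r - 5)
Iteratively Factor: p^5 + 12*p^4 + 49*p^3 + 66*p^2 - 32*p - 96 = (p + 2)*(p^4 + 10*p^3 + 29*p^2 + 8*p - 48) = (p + 2)*(p + 3)*(p^3 + 7*p^2 + 8*p - 16) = (p + 2)*(p + 3)*(p + 4)*(p^2 + 3*p - 4) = (p + 2)*(p + 3)*(p + 4)^2*(p - 1)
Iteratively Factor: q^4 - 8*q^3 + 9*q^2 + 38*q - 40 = (q - 1)*(q^3 - 7*q^2 + 2*q + 40) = (q - 1)*(q + 2)*(q^2 - 9*q + 20) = (q - 4)*(q - 1)*(q + 2)*(q - 5)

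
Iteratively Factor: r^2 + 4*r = (r)*(r + 4)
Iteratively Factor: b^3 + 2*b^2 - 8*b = (b + 4)*(b^2 - 2*b) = (b - 2)*(b + 4)*(b)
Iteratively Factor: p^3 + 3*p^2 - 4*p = (p - 1)*(p^2 + 4*p) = p*(p - 1)*(p + 4)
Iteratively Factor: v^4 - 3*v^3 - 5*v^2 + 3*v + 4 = (v + 1)*(v^3 - 4*v^2 - v + 4) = (v + 1)^2*(v^2 - 5*v + 4) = (v - 4)*(v + 1)^2*(v - 1)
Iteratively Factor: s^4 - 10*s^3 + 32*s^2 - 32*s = (s - 4)*(s^3 - 6*s^2 + 8*s) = (s - 4)*(s - 2)*(s^2 - 4*s) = s*(s - 4)*(s - 2)*(s - 4)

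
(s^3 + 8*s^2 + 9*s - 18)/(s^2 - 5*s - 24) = (s^2 + 5*s - 6)/(s - 8)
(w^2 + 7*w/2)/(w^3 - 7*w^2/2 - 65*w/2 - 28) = w/(w^2 - 7*w - 8)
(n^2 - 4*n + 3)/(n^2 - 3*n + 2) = (n - 3)/(n - 2)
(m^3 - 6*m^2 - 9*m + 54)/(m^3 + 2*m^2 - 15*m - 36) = (m^2 - 9*m + 18)/(m^2 - m - 12)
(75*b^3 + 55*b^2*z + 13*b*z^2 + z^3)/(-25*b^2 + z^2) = (15*b^2 + 8*b*z + z^2)/(-5*b + z)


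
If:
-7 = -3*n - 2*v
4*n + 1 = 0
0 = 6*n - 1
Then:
No Solution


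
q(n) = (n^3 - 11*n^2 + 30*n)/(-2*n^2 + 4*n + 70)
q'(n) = (4*n - 4)*(n^3 - 11*n^2 + 30*n)/(-2*n^2 + 4*n + 70)^2 + (3*n^2 - 22*n + 30)/(-2*n^2 + 4*n + 70)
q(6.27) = 0.13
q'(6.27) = 0.78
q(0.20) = 0.08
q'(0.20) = 0.36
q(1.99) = 0.34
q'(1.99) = -0.01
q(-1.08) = -0.73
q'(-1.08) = 1.00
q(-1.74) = -1.59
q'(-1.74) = 1.66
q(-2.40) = -3.05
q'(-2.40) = 2.90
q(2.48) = 0.33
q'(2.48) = -0.06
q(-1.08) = -0.73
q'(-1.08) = 1.00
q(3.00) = 0.28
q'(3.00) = -0.11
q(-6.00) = 30.46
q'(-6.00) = 22.42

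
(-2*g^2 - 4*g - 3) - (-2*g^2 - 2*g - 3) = -2*g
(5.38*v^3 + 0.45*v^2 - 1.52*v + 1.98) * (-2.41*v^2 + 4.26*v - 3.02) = -12.9658*v^5 + 21.8343*v^4 - 10.6674*v^3 - 12.606*v^2 + 13.0252*v - 5.9796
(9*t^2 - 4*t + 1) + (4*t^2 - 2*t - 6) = 13*t^2 - 6*t - 5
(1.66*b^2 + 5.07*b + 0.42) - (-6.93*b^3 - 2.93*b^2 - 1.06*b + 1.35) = 6.93*b^3 + 4.59*b^2 + 6.13*b - 0.93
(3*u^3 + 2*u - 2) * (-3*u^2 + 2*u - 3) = -9*u^5 + 6*u^4 - 15*u^3 + 10*u^2 - 10*u + 6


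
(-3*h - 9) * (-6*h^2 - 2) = 18*h^3 + 54*h^2 + 6*h + 18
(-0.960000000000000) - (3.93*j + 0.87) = -3.93*j - 1.83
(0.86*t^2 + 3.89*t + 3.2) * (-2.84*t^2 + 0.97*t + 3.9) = -2.4424*t^4 - 10.2134*t^3 - 1.9607*t^2 + 18.275*t + 12.48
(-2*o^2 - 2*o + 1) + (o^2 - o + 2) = -o^2 - 3*o + 3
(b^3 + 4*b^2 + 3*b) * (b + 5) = b^4 + 9*b^3 + 23*b^2 + 15*b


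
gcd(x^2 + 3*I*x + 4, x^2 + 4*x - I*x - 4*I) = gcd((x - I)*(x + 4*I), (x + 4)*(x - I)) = x - I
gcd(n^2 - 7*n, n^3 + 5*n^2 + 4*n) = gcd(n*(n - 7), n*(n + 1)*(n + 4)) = n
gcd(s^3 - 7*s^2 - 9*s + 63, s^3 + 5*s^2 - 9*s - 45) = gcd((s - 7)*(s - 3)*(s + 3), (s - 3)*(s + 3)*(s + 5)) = s^2 - 9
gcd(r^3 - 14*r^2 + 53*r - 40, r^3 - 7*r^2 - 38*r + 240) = r^2 - 13*r + 40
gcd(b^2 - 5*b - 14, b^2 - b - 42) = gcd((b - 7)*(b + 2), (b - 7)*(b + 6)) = b - 7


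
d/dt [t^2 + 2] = 2*t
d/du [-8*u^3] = -24*u^2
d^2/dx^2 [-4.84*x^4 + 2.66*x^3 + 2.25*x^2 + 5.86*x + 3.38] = -58.08*x^2 + 15.96*x + 4.5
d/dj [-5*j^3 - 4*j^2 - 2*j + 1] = -15*j^2 - 8*j - 2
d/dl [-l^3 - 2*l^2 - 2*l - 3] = -3*l^2 - 4*l - 2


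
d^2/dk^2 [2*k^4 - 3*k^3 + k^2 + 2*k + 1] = 24*k^2 - 18*k + 2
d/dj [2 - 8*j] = -8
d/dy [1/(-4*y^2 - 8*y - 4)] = (y + 1)/(2*(y^2 + 2*y + 1)^2)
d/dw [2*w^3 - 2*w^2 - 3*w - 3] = 6*w^2 - 4*w - 3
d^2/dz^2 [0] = 0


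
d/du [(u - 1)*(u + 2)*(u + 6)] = 3*u^2 + 14*u + 4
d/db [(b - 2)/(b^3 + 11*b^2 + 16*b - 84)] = (-2*b - 13)/(b^4 + 26*b^3 + 253*b^2 + 1092*b + 1764)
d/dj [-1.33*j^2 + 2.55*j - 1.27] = 2.55 - 2.66*j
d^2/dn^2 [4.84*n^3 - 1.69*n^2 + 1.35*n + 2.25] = 29.04*n - 3.38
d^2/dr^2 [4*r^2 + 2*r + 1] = 8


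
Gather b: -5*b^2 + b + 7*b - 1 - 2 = -5*b^2 + 8*b - 3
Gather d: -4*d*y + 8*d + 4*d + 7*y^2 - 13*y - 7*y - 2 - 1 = d*(12 - 4*y) + 7*y^2 - 20*y - 3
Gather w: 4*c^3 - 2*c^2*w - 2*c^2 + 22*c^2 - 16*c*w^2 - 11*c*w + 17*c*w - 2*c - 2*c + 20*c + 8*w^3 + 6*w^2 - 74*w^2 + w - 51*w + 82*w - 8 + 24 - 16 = 4*c^3 + 20*c^2 + 16*c + 8*w^3 + w^2*(-16*c - 68) + w*(-2*c^2 + 6*c + 32)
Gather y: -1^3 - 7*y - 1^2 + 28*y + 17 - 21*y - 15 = 0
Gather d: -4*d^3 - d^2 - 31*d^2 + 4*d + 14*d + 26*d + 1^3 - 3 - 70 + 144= -4*d^3 - 32*d^2 + 44*d + 72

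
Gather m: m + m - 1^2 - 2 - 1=2*m - 4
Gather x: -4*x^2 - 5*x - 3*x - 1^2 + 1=-4*x^2 - 8*x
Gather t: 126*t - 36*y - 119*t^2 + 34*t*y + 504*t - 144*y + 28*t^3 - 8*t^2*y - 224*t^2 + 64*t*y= 28*t^3 + t^2*(-8*y - 343) + t*(98*y + 630) - 180*y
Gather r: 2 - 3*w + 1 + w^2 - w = w^2 - 4*w + 3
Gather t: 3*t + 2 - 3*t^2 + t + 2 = -3*t^2 + 4*t + 4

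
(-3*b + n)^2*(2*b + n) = 18*b^3 - 3*b^2*n - 4*b*n^2 + n^3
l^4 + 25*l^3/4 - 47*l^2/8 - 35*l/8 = l*(l - 5/4)*(l + 1/2)*(l + 7)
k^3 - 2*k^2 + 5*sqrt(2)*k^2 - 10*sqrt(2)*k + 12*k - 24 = (k - 2)*(k + 2*sqrt(2))*(k + 3*sqrt(2))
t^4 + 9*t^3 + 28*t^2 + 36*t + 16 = (t + 1)*(t + 2)^2*(t + 4)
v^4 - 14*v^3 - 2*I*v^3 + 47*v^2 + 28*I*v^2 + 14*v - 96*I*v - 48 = (v - 8)*(v - 6)*(v - I)^2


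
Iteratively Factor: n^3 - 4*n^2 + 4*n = (n)*(n^2 - 4*n + 4) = n*(n - 2)*(n - 2)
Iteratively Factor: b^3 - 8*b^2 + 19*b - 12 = (b - 1)*(b^2 - 7*b + 12) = (b - 4)*(b - 1)*(b - 3)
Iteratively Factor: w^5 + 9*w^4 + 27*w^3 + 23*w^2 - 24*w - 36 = (w + 3)*(w^4 + 6*w^3 + 9*w^2 - 4*w - 12) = (w + 3)^2*(w^3 + 3*w^2 - 4) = (w - 1)*(w + 3)^2*(w^2 + 4*w + 4) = (w - 1)*(w + 2)*(w + 3)^2*(w + 2)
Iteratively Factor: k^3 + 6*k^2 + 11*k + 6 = (k + 3)*(k^2 + 3*k + 2) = (k + 1)*(k + 3)*(k + 2)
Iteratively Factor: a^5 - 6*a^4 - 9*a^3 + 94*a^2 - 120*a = (a - 5)*(a^4 - a^3 - 14*a^2 + 24*a) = (a - 5)*(a + 4)*(a^3 - 5*a^2 + 6*a) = (a - 5)*(a - 3)*(a + 4)*(a^2 - 2*a) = (a - 5)*(a - 3)*(a - 2)*(a + 4)*(a)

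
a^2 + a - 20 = (a - 4)*(a + 5)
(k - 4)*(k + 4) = k^2 - 16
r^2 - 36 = (r - 6)*(r + 6)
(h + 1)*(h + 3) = h^2 + 4*h + 3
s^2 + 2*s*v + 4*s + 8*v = (s + 4)*(s + 2*v)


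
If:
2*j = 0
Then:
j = 0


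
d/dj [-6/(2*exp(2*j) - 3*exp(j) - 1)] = (24*exp(j) - 18)*exp(j)/(-2*exp(2*j) + 3*exp(j) + 1)^2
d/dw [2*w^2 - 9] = 4*w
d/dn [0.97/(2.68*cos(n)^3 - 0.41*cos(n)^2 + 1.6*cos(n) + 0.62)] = (7.7988*cos(n)^2 - 0.7954*cos(n) + 1.552)*sin(n)/(2.68*cos(n)^3 - 0.41*cos(n)^2 + 1.6*cos(n) + 0.62)^2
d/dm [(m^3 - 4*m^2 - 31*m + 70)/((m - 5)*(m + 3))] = (m^4 - 4*m^3 - 6*m^2 - 20*m + 605)/(m^4 - 4*m^3 - 26*m^2 + 60*m + 225)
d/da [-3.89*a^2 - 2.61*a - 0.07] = -7.78*a - 2.61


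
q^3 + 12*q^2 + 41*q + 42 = (q + 2)*(q + 3)*(q + 7)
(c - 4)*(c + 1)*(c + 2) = c^3 - c^2 - 10*c - 8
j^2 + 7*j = j*(j + 7)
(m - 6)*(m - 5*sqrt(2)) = m^2 - 5*sqrt(2)*m - 6*m + 30*sqrt(2)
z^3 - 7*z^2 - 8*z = z*(z - 8)*(z + 1)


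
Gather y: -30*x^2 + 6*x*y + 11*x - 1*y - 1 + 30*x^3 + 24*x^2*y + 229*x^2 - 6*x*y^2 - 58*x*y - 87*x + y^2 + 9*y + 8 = 30*x^3 + 199*x^2 - 76*x + y^2*(1 - 6*x) + y*(24*x^2 - 52*x + 8) + 7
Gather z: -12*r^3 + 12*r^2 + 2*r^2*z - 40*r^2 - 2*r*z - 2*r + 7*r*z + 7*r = -12*r^3 - 28*r^2 + 5*r + z*(2*r^2 + 5*r)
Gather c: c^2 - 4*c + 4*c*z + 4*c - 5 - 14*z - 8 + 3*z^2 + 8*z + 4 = c^2 + 4*c*z + 3*z^2 - 6*z - 9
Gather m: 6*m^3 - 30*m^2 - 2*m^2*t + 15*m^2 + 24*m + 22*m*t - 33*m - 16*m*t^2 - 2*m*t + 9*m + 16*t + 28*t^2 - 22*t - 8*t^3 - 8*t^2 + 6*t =6*m^3 + m^2*(-2*t - 15) + m*(-16*t^2 + 20*t) - 8*t^3 + 20*t^2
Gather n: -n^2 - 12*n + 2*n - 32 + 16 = -n^2 - 10*n - 16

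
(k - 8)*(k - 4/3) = k^2 - 28*k/3 + 32/3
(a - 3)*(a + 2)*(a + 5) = a^3 + 4*a^2 - 11*a - 30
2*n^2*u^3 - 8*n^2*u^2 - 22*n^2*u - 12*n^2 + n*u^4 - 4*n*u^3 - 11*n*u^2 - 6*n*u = (2*n + u)*(u - 6)*(u + 1)*(n*u + n)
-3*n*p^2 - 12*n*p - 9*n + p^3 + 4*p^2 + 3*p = (-3*n + p)*(p + 1)*(p + 3)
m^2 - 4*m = m*(m - 4)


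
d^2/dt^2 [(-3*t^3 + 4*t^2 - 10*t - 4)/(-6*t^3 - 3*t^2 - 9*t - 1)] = 2*(-198*t^6 + 594*t^5 + 1944*t^4 + 636*t^3 + 513*t^2 + 171*t + 218)/(216*t^9 + 324*t^8 + 1134*t^7 + 1107*t^6 + 1809*t^5 + 1080*t^4 + 909*t^3 + 252*t^2 + 27*t + 1)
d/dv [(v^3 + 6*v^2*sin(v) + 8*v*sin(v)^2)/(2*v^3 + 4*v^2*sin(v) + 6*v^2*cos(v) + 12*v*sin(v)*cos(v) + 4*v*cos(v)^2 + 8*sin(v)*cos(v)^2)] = (3*v^3*sin(v)/2 + 2*v^3*cos(v) - 2*v^2*sin(v) + v^2*sin(2*v) + 3*v^2*cos(v)/2 + 6*v^2 + 5*v*cos(v) + v*cos(2*v) - v*cos(3*v) + v + sin(v) + sin(3*v))/((v + cos(v))^2*(v + 2*cos(v))^2)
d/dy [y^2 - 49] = 2*y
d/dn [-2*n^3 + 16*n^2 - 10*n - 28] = -6*n^2 + 32*n - 10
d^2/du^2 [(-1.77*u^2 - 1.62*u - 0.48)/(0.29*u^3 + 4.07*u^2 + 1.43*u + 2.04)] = (-0.297714*u^6 - 0.817451999999996*u^5 - 7.55281800000006*u^4 - 26.12835*u^3 + 50.775192*u^2 + 65.645136*u + 0.727248000000003)/(0.024389*u^9 + 1.026861*u^8 + 14.772252*u^7 + 78.060809*u^6 + 87.289356*u^5 + 131.421345*u^4 + 77.782823*u^3 + 63.327924*u^2 + 17.853264*u + 8.489664)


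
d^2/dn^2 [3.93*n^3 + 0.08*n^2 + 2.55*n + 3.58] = 23.58*n + 0.16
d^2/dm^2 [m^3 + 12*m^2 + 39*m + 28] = 6*m + 24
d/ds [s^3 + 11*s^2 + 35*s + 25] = 3*s^2 + 22*s + 35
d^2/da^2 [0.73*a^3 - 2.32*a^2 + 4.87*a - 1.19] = 4.38*a - 4.64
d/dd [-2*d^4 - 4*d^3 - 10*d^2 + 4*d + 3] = -8*d^3 - 12*d^2 - 20*d + 4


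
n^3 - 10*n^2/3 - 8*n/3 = n*(n - 4)*(n + 2/3)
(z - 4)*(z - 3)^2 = z^3 - 10*z^2 + 33*z - 36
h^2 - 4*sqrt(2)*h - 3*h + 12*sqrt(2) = (h - 3)*(h - 4*sqrt(2))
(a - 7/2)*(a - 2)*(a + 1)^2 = a^4 - 7*a^3/2 - 3*a^2 + 17*a/2 + 7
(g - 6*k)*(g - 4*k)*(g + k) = g^3 - 9*g^2*k + 14*g*k^2 + 24*k^3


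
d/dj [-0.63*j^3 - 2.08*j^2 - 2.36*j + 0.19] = -1.89*j^2 - 4.16*j - 2.36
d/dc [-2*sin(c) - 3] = -2*cos(c)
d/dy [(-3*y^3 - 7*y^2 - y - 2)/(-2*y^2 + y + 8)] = 3*(2*y^4 - 2*y^3 - 27*y^2 - 40*y - 2)/(4*y^4 - 4*y^3 - 31*y^2 + 16*y + 64)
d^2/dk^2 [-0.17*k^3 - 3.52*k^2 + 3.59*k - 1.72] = -1.02*k - 7.04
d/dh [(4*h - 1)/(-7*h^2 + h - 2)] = (-28*h^2 + 4*h + (4*h - 1)*(14*h - 1) - 8)/(7*h^2 - h + 2)^2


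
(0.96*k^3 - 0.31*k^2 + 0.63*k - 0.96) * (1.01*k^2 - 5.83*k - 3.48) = 0.9696*k^5 - 5.9099*k^4 - 0.8972*k^3 - 3.5637*k^2 + 3.4044*k + 3.3408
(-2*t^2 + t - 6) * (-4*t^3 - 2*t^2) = 8*t^5 + 22*t^3 + 12*t^2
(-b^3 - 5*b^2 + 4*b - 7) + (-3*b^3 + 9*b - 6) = -4*b^3 - 5*b^2 + 13*b - 13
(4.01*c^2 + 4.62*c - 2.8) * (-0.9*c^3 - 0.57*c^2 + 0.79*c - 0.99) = -3.609*c^5 - 6.4437*c^4 + 3.0545*c^3 + 1.2759*c^2 - 6.7858*c + 2.772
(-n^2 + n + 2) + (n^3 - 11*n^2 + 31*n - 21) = n^3 - 12*n^2 + 32*n - 19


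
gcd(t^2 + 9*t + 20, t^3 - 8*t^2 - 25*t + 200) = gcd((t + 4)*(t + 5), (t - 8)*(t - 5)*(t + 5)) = t + 5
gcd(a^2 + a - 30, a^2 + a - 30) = a^2 + a - 30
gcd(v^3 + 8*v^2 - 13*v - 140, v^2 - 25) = v + 5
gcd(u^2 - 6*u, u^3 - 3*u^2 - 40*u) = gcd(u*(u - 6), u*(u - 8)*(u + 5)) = u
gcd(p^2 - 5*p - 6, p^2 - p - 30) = p - 6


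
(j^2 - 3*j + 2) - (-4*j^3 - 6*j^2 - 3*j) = 4*j^3 + 7*j^2 + 2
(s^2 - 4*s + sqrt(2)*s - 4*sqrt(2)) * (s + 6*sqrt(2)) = s^3 - 4*s^2 + 7*sqrt(2)*s^2 - 28*sqrt(2)*s + 12*s - 48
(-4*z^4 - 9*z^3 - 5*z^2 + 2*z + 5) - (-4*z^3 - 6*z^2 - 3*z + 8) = -4*z^4 - 5*z^3 + z^2 + 5*z - 3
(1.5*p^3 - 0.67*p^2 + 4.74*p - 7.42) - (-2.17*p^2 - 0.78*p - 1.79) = 1.5*p^3 + 1.5*p^2 + 5.52*p - 5.63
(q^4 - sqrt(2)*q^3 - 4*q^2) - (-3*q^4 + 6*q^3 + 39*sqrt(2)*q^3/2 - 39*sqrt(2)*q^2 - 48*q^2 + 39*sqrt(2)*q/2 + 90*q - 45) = 4*q^4 - 41*sqrt(2)*q^3/2 - 6*q^3 + 44*q^2 + 39*sqrt(2)*q^2 - 90*q - 39*sqrt(2)*q/2 + 45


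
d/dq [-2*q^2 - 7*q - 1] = -4*q - 7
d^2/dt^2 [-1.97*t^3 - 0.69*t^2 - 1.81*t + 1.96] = -11.82*t - 1.38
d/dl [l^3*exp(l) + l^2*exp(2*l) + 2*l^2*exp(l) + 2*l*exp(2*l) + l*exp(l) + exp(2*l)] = (l^3 + 2*l^2*exp(l) + 5*l^2 + 6*l*exp(l) + 5*l + 4*exp(l) + 1)*exp(l)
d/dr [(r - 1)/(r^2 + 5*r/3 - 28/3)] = 3*(-3*r^2 + 6*r - 23)/(9*r^4 + 30*r^3 - 143*r^2 - 280*r + 784)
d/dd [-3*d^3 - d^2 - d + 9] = -9*d^2 - 2*d - 1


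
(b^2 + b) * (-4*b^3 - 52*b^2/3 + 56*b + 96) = -4*b^5 - 64*b^4/3 + 116*b^3/3 + 152*b^2 + 96*b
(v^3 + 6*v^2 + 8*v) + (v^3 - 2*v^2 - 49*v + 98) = 2*v^3 + 4*v^2 - 41*v + 98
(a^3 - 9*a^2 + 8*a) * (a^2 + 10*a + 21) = a^5 + a^4 - 61*a^3 - 109*a^2 + 168*a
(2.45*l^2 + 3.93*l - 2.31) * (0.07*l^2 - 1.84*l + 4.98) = 0.1715*l^4 - 4.2329*l^3 + 4.8081*l^2 + 23.8218*l - 11.5038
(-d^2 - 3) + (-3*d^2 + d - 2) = -4*d^2 + d - 5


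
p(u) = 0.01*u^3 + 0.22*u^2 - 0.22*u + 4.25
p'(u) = 0.03*u^2 + 0.44*u - 0.22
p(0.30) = 4.20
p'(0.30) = -0.09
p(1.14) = 4.30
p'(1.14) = 0.32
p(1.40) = 4.40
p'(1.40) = 0.45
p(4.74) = 9.22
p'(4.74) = 2.54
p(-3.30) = 7.01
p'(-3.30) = -1.35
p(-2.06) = 5.55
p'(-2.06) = -1.00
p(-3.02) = 6.65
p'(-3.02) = -1.28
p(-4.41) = 8.64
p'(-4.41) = -1.58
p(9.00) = 27.38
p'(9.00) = 6.17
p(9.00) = 27.38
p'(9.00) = 6.17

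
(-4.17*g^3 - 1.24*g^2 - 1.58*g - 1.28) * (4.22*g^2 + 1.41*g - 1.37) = -17.5974*g^5 - 11.1125*g^4 - 2.7031*g^3 - 5.9306*g^2 + 0.3598*g + 1.7536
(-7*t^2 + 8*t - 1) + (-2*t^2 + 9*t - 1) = -9*t^2 + 17*t - 2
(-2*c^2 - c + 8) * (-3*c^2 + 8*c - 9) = 6*c^4 - 13*c^3 - 14*c^2 + 73*c - 72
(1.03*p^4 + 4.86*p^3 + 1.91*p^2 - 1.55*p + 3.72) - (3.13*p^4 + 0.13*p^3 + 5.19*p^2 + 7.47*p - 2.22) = -2.1*p^4 + 4.73*p^3 - 3.28*p^2 - 9.02*p + 5.94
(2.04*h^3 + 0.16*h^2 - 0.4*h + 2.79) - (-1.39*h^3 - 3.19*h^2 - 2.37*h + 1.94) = 3.43*h^3 + 3.35*h^2 + 1.97*h + 0.85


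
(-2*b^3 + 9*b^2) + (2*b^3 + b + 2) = 9*b^2 + b + 2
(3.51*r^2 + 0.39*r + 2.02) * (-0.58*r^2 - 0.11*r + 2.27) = -2.0358*r^4 - 0.6123*r^3 + 6.7532*r^2 + 0.6631*r + 4.5854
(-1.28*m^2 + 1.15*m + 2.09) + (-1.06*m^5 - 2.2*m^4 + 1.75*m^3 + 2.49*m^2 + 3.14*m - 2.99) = -1.06*m^5 - 2.2*m^4 + 1.75*m^3 + 1.21*m^2 + 4.29*m - 0.9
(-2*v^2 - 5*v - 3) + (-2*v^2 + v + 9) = -4*v^2 - 4*v + 6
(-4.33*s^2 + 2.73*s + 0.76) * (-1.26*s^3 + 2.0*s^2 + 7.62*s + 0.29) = 5.4558*s^5 - 12.0998*s^4 - 28.4922*s^3 + 21.0669*s^2 + 6.5829*s + 0.2204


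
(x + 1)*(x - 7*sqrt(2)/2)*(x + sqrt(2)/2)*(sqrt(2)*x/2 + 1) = sqrt(2)*x^4/2 - 2*x^3 + sqrt(2)*x^3/2 - 19*sqrt(2)*x^2/4 - 2*x^2 - 19*sqrt(2)*x/4 - 7*x/2 - 7/2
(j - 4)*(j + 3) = j^2 - j - 12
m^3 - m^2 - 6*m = m*(m - 3)*(m + 2)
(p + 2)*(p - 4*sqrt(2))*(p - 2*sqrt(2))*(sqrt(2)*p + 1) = sqrt(2)*p^4 - 11*p^3 + 2*sqrt(2)*p^3 - 22*p^2 + 10*sqrt(2)*p^2 + 16*p + 20*sqrt(2)*p + 32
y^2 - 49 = (y - 7)*(y + 7)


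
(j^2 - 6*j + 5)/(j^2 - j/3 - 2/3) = 3*(j - 5)/(3*j + 2)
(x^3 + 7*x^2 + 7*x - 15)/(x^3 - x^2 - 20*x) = (-x^3 - 7*x^2 - 7*x + 15)/(x*(-x^2 + x + 20))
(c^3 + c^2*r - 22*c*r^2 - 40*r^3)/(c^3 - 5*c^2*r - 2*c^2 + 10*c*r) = (c^2 + 6*c*r + 8*r^2)/(c*(c - 2))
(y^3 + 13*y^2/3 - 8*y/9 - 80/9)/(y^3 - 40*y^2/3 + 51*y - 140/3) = (3*y^2 + 17*y + 20)/(3*(y^2 - 12*y + 35))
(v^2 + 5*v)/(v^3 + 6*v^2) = (v + 5)/(v*(v + 6))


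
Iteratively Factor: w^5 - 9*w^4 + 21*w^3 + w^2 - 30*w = (w - 3)*(w^4 - 6*w^3 + 3*w^2 + 10*w) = (w - 5)*(w - 3)*(w^3 - w^2 - 2*w) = (w - 5)*(w - 3)*(w + 1)*(w^2 - 2*w) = (w - 5)*(w - 3)*(w - 2)*(w + 1)*(w)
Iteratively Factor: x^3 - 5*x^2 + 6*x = (x - 2)*(x^2 - 3*x) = x*(x - 2)*(x - 3)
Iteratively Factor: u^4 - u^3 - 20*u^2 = (u)*(u^3 - u^2 - 20*u) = u^2*(u^2 - u - 20) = u^2*(u - 5)*(u + 4)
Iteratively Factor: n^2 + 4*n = (n)*(n + 4)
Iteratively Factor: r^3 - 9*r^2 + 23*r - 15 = (r - 3)*(r^2 - 6*r + 5) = (r - 5)*(r - 3)*(r - 1)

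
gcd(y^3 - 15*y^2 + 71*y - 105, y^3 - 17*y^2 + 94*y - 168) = y - 7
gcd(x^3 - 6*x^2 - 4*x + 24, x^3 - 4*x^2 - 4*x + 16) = x^2 - 4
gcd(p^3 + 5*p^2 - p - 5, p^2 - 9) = 1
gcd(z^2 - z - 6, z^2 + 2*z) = z + 2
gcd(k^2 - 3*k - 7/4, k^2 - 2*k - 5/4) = k + 1/2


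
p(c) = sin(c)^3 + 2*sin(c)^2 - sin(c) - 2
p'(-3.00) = 1.49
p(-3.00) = -1.82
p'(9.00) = -1.06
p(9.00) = -2.00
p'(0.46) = 1.22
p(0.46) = -1.96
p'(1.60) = -0.18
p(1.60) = -0.00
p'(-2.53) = 1.89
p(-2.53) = -0.96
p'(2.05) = -2.26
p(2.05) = -0.61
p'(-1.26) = -0.64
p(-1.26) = -0.10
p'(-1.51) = -0.12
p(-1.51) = -0.00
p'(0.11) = -0.52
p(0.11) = -2.08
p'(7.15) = 2.45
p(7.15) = -1.16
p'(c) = 3*sin(c)^2*cos(c) + 4*sin(c)*cos(c) - cos(c)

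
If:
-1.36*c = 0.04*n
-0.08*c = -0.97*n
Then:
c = 0.00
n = 0.00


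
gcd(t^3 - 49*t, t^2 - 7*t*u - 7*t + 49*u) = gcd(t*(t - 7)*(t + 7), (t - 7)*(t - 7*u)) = t - 7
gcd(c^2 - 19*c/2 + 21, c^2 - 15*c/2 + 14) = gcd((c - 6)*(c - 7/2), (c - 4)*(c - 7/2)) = c - 7/2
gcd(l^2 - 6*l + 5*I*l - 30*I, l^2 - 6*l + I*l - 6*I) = l - 6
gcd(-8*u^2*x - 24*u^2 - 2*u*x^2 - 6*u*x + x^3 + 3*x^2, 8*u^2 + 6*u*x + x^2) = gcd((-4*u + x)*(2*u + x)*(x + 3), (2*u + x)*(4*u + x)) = 2*u + x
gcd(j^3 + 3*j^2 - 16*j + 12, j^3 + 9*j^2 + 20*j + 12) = j + 6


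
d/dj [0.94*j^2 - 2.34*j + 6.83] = 1.88*j - 2.34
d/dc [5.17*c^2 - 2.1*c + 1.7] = 10.34*c - 2.1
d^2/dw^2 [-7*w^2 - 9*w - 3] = -14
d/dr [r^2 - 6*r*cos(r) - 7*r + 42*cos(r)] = 6*r*sin(r) + 2*r - 42*sin(r) - 6*cos(r) - 7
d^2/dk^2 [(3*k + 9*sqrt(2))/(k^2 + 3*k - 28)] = 6*((k + 3*sqrt(2))*(2*k + 3)^2 - 3*(k + 1 + sqrt(2))*(k^2 + 3*k - 28))/(k^2 + 3*k - 28)^3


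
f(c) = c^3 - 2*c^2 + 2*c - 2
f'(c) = 3*c^2 - 4*c + 2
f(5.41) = 108.62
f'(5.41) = 68.16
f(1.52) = -0.07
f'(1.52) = 2.85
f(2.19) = 3.29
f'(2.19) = 7.63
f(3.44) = 21.92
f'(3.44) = 23.74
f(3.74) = 29.82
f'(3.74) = 29.00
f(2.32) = 4.36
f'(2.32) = 8.87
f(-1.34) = -10.68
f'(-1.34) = 12.75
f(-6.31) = -345.49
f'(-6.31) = 146.69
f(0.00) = -2.00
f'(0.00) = 2.00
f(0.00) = -2.00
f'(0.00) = 2.00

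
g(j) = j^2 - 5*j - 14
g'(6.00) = 7.00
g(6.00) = -8.00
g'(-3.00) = -11.00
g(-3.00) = 10.00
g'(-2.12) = -9.24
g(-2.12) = 1.09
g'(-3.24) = -11.48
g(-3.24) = 12.70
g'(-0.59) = -6.18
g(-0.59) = -10.70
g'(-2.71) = -10.42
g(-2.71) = 6.89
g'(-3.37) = -11.74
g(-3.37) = 14.21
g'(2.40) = -0.20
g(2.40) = -20.24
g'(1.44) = -2.12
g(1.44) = -19.13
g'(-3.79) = -12.58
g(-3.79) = 19.31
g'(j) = 2*j - 5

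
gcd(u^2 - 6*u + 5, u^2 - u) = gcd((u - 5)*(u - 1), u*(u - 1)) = u - 1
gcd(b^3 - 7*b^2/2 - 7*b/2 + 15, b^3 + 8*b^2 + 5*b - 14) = b + 2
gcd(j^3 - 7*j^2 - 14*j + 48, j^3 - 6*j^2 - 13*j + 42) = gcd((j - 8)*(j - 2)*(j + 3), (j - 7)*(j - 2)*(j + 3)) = j^2 + j - 6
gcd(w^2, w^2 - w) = w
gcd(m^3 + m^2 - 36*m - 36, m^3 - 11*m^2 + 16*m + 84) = m - 6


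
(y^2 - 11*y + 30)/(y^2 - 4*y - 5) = (y - 6)/(y + 1)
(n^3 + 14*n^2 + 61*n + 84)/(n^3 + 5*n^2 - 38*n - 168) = (n + 3)/(n - 6)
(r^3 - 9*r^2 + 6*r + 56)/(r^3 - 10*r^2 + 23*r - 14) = (r^2 - 2*r - 8)/(r^2 - 3*r + 2)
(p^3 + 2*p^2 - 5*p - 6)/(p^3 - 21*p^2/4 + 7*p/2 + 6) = 4*(p^2 + 4*p + 3)/(4*p^2 - 13*p - 12)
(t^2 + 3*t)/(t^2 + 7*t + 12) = t/(t + 4)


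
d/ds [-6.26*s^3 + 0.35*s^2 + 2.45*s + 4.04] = -18.78*s^2 + 0.7*s + 2.45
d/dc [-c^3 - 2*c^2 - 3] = c*(-3*c - 4)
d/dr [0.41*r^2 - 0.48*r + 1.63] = 0.82*r - 0.48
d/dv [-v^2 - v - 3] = -2*v - 1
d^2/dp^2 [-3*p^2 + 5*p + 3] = -6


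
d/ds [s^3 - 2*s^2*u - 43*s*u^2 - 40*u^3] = 3*s^2 - 4*s*u - 43*u^2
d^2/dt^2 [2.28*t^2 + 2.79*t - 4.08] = 4.56000000000000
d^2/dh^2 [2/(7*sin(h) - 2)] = 14*(-7*sin(h)^2 - 2*sin(h) + 14)/(7*sin(h) - 2)^3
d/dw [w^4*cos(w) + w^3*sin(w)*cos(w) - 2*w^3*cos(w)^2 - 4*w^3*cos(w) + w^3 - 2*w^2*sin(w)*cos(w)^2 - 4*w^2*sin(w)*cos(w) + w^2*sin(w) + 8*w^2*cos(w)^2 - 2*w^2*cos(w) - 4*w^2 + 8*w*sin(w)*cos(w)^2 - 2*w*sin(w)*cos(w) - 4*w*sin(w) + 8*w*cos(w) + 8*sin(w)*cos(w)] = -w^4*sin(w) + 2*w^3*sin(2*w) + 4*sqrt(2)*w^3*sin(w + pi/4) + w^3*cos(2*w) + 2*w^2*sin(w) - 13*w^2*sin(2*w)/2 - 23*w^2*cos(w)/2 - 7*w^2*cos(2*w) - 3*w^2*cos(3*w)/2 - 7*w*sin(w) - 4*w*sin(2*w) - w*sin(3*w) - 6*w*cos(w) + 6*w*cos(2*w) + 6*w*cos(3*w) - 2*sin(w) - sin(2*w) + 2*sin(3*w) + 8*cos(w) + 8*cos(2*w)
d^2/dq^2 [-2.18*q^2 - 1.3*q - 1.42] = -4.36000000000000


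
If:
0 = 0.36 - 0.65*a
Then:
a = 0.55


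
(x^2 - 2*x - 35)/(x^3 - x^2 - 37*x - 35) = 1/(x + 1)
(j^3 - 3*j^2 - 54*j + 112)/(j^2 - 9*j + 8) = (j^2 + 5*j - 14)/(j - 1)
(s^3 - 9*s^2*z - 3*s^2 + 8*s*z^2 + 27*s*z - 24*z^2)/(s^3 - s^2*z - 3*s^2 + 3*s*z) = (s - 8*z)/s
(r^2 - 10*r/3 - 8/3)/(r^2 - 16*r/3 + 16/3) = (3*r + 2)/(3*r - 4)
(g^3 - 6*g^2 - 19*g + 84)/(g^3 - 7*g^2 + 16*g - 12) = (g^2 - 3*g - 28)/(g^2 - 4*g + 4)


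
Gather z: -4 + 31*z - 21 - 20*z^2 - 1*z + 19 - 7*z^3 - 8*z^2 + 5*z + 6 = -7*z^3 - 28*z^2 + 35*z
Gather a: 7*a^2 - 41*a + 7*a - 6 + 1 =7*a^2 - 34*a - 5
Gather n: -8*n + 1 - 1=-8*n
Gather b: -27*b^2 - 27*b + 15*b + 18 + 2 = -27*b^2 - 12*b + 20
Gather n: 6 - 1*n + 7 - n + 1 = 14 - 2*n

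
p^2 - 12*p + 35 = (p - 7)*(p - 5)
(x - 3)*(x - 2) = x^2 - 5*x + 6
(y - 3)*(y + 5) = y^2 + 2*y - 15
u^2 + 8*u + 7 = (u + 1)*(u + 7)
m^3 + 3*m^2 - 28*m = m*(m - 4)*(m + 7)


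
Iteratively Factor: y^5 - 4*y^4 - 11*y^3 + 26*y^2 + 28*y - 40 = (y + 2)*(y^4 - 6*y^3 + y^2 + 24*y - 20) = (y - 5)*(y + 2)*(y^3 - y^2 - 4*y + 4) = (y - 5)*(y - 2)*(y + 2)*(y^2 + y - 2) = (y - 5)*(y - 2)*(y + 2)^2*(y - 1)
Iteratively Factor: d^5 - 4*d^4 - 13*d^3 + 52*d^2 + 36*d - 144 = (d - 3)*(d^4 - d^3 - 16*d^2 + 4*d + 48) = (d - 3)*(d + 3)*(d^3 - 4*d^2 - 4*d + 16) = (d - 3)*(d - 2)*(d + 3)*(d^2 - 2*d - 8) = (d - 4)*(d - 3)*(d - 2)*(d + 3)*(d + 2)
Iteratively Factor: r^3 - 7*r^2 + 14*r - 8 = (r - 2)*(r^2 - 5*r + 4) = (r - 2)*(r - 1)*(r - 4)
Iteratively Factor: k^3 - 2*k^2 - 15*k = (k - 5)*(k^2 + 3*k) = (k - 5)*(k + 3)*(k)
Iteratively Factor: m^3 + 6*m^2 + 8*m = (m + 2)*(m^2 + 4*m) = (m + 2)*(m + 4)*(m)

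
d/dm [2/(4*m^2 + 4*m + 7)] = 8*(-2*m - 1)/(4*m^2 + 4*m + 7)^2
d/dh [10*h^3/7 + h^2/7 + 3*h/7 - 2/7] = 30*h^2/7 + 2*h/7 + 3/7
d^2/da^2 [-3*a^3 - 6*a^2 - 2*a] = -18*a - 12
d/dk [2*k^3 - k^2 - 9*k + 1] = 6*k^2 - 2*k - 9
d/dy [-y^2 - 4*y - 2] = -2*y - 4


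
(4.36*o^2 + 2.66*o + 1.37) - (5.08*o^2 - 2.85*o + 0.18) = -0.72*o^2 + 5.51*o + 1.19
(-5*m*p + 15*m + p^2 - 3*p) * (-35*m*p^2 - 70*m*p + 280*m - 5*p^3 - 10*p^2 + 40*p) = 175*m^2*p^3 - 175*m^2*p^2 - 2450*m^2*p + 4200*m^2 - 10*m*p^4 + 10*m*p^3 + 140*m*p^2 - 240*m*p - 5*p^5 + 5*p^4 + 70*p^3 - 120*p^2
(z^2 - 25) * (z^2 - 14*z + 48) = z^4 - 14*z^3 + 23*z^2 + 350*z - 1200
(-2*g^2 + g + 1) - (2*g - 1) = -2*g^2 - g + 2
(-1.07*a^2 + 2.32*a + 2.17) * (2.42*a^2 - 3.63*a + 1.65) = -2.5894*a^4 + 9.4985*a^3 - 4.9357*a^2 - 4.0491*a + 3.5805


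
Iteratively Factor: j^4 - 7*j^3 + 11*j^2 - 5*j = (j - 1)*(j^3 - 6*j^2 + 5*j) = j*(j - 1)*(j^2 - 6*j + 5) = j*(j - 5)*(j - 1)*(j - 1)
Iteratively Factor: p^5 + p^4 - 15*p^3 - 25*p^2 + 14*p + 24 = (p + 3)*(p^4 - 2*p^3 - 9*p^2 + 2*p + 8) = (p + 2)*(p + 3)*(p^3 - 4*p^2 - p + 4) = (p + 1)*(p + 2)*(p + 3)*(p^2 - 5*p + 4) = (p - 1)*(p + 1)*(p + 2)*(p + 3)*(p - 4)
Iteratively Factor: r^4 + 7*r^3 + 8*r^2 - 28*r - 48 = (r + 2)*(r^3 + 5*r^2 - 2*r - 24) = (r + 2)*(r + 3)*(r^2 + 2*r - 8) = (r - 2)*(r + 2)*(r + 3)*(r + 4)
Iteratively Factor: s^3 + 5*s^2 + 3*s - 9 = (s - 1)*(s^2 + 6*s + 9) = (s - 1)*(s + 3)*(s + 3)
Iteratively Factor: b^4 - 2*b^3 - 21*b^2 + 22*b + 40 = (b + 4)*(b^3 - 6*b^2 + 3*b + 10) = (b - 2)*(b + 4)*(b^2 - 4*b - 5) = (b - 5)*(b - 2)*(b + 4)*(b + 1)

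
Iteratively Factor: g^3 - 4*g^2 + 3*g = (g - 1)*(g^2 - 3*g) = g*(g - 1)*(g - 3)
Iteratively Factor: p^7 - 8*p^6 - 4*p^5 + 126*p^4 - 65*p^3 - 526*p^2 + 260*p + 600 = (p - 2)*(p^6 - 6*p^5 - 16*p^4 + 94*p^3 + 123*p^2 - 280*p - 300) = (p - 2)^2*(p^5 - 4*p^4 - 24*p^3 + 46*p^2 + 215*p + 150) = (p - 2)^2*(p + 3)*(p^4 - 7*p^3 - 3*p^2 + 55*p + 50) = (p - 2)^2*(p + 2)*(p + 3)*(p^3 - 9*p^2 + 15*p + 25) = (p - 2)^2*(p + 1)*(p + 2)*(p + 3)*(p^2 - 10*p + 25) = (p - 5)*(p - 2)^2*(p + 1)*(p + 2)*(p + 3)*(p - 5)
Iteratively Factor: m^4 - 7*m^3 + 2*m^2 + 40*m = (m - 5)*(m^3 - 2*m^2 - 8*m) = m*(m - 5)*(m^2 - 2*m - 8) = m*(m - 5)*(m - 4)*(m + 2)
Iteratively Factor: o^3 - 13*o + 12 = (o - 1)*(o^2 + o - 12) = (o - 3)*(o - 1)*(o + 4)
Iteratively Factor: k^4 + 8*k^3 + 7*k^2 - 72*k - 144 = (k + 4)*(k^3 + 4*k^2 - 9*k - 36) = (k + 4)^2*(k^2 - 9) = (k + 3)*(k + 4)^2*(k - 3)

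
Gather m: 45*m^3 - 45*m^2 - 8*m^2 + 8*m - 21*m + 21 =45*m^3 - 53*m^2 - 13*m + 21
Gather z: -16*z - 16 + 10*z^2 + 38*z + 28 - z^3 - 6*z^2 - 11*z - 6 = -z^3 + 4*z^2 + 11*z + 6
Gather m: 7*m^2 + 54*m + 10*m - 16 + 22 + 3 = 7*m^2 + 64*m + 9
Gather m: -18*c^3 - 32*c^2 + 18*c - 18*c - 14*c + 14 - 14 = -18*c^3 - 32*c^2 - 14*c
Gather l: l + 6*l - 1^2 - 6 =7*l - 7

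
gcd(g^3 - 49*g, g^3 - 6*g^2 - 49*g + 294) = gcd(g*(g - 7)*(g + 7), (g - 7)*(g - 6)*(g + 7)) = g^2 - 49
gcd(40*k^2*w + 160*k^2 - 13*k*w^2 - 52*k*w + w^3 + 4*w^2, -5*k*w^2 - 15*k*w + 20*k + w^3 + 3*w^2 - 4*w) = -5*k*w - 20*k + w^2 + 4*w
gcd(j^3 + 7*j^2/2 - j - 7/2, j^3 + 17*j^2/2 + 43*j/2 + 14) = j^2 + 9*j/2 + 7/2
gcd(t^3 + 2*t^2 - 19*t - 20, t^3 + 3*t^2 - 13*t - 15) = t^2 + 6*t + 5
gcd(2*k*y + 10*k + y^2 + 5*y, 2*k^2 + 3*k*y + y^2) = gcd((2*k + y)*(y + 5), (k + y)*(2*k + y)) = 2*k + y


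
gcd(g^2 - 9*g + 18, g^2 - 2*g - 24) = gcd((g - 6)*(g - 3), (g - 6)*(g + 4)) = g - 6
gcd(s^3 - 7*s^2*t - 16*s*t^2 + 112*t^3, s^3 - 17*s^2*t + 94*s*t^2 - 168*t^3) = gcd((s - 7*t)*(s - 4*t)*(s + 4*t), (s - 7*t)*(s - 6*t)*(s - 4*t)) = s^2 - 11*s*t + 28*t^2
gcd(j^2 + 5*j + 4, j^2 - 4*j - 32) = j + 4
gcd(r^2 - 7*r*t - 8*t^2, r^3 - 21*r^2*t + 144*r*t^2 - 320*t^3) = r - 8*t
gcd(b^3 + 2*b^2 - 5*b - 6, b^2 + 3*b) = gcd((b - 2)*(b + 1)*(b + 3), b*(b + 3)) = b + 3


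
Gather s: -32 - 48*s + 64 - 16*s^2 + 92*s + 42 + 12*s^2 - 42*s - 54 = -4*s^2 + 2*s + 20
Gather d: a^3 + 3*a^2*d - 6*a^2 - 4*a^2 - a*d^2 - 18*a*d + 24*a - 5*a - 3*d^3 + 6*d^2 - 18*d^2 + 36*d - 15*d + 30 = a^3 - 10*a^2 + 19*a - 3*d^3 + d^2*(-a - 12) + d*(3*a^2 - 18*a + 21) + 30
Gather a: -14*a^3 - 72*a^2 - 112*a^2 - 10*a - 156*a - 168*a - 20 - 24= -14*a^3 - 184*a^2 - 334*a - 44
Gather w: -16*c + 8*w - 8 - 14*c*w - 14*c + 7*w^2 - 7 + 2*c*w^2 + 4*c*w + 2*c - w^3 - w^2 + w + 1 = -28*c - w^3 + w^2*(2*c + 6) + w*(9 - 10*c) - 14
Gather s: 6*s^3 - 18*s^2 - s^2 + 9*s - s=6*s^3 - 19*s^2 + 8*s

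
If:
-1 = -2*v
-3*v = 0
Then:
No Solution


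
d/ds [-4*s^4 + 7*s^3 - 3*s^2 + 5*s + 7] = -16*s^3 + 21*s^2 - 6*s + 5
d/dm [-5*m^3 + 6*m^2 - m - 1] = -15*m^2 + 12*m - 1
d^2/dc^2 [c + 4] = 0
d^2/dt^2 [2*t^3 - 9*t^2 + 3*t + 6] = 12*t - 18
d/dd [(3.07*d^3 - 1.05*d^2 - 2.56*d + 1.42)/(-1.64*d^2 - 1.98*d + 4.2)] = (-5.0348*d^4 - 12.1572*d^3 + 36.5626*d^2 - 4.1624*d - 7.9404)/(2.6896*d^4 + 6.4944*d^3 - 9.8556*d^2 - 16.632*d + 17.64)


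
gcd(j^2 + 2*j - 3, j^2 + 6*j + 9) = j + 3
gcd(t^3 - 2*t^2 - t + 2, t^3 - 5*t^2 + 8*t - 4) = t^2 - 3*t + 2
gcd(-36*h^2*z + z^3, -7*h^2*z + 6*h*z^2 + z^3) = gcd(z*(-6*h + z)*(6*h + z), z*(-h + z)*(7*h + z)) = z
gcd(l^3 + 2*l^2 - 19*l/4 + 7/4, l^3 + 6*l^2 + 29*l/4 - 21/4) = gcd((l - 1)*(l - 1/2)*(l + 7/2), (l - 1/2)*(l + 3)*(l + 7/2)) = l^2 + 3*l - 7/4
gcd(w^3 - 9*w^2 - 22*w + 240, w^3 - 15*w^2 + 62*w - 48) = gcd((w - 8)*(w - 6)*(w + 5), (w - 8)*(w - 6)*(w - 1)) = w^2 - 14*w + 48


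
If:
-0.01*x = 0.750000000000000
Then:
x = -75.00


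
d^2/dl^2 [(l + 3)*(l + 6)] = 2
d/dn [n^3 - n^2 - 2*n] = 3*n^2 - 2*n - 2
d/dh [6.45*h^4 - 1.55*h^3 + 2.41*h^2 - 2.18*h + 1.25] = 25.8*h^3 - 4.65*h^2 + 4.82*h - 2.18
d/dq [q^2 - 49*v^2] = 2*q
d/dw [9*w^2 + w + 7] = 18*w + 1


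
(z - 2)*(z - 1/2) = z^2 - 5*z/2 + 1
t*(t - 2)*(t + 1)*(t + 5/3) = t^4 + 2*t^3/3 - 11*t^2/3 - 10*t/3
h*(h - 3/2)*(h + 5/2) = h^3 + h^2 - 15*h/4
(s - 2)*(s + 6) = s^2 + 4*s - 12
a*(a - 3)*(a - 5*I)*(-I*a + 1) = -I*a^4 - 4*a^3 + 3*I*a^3 + 12*a^2 - 5*I*a^2 + 15*I*a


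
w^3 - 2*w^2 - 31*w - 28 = (w - 7)*(w + 1)*(w + 4)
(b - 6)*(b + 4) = b^2 - 2*b - 24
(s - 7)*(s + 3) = s^2 - 4*s - 21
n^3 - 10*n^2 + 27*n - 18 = (n - 6)*(n - 3)*(n - 1)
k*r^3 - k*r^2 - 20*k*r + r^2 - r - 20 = (r - 5)*(r + 4)*(k*r + 1)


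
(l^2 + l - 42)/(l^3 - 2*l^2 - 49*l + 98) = (l - 6)/(l^2 - 9*l + 14)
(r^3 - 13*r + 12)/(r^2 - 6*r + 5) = (r^2 + r - 12)/(r - 5)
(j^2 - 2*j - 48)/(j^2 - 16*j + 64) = (j + 6)/(j - 8)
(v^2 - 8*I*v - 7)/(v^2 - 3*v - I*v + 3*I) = (v - 7*I)/(v - 3)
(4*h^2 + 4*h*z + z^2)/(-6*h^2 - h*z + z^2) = (2*h + z)/(-3*h + z)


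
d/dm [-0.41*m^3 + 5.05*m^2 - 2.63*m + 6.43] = -1.23*m^2 + 10.1*m - 2.63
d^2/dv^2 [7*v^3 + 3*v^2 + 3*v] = 42*v + 6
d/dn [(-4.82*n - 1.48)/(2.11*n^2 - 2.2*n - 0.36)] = (10.1702*n^2 + 6.2456*n - 1.5208)/(4.4521*n^4 - 9.284*n^3 + 3.3208*n^2 + 1.584*n + 0.1296)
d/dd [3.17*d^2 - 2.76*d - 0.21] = 6.34*d - 2.76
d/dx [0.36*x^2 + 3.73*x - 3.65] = 0.72*x + 3.73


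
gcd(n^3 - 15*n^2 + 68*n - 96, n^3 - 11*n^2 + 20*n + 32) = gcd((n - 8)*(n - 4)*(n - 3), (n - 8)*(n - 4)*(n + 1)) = n^2 - 12*n + 32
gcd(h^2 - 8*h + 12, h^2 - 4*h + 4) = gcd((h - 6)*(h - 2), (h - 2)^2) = h - 2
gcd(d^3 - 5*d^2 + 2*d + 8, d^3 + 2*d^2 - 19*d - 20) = d^2 - 3*d - 4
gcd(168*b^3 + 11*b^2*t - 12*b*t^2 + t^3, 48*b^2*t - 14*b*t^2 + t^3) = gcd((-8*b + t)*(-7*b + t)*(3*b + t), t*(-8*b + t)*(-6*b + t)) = -8*b + t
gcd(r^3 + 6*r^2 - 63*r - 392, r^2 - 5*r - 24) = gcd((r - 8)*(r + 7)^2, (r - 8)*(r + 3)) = r - 8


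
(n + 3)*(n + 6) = n^2 + 9*n + 18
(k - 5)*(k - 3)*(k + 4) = k^3 - 4*k^2 - 17*k + 60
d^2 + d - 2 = (d - 1)*(d + 2)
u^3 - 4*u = u*(u - 2)*(u + 2)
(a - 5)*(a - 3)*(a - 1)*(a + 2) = a^4 - 7*a^3 + 5*a^2 + 31*a - 30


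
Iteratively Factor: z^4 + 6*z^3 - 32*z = (z)*(z^3 + 6*z^2 - 32) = z*(z + 4)*(z^2 + 2*z - 8) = z*(z - 2)*(z + 4)*(z + 4)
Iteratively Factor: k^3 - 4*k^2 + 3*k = (k - 3)*(k^2 - k) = (k - 3)*(k - 1)*(k)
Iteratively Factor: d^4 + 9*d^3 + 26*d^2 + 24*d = (d + 2)*(d^3 + 7*d^2 + 12*d) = (d + 2)*(d + 4)*(d^2 + 3*d) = (d + 2)*(d + 3)*(d + 4)*(d)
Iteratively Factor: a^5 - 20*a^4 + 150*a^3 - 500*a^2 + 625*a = (a - 5)*(a^4 - 15*a^3 + 75*a^2 - 125*a) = (a - 5)^2*(a^3 - 10*a^2 + 25*a) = a*(a - 5)^2*(a^2 - 10*a + 25) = a*(a - 5)^3*(a - 5)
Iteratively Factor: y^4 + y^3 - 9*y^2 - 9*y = (y + 3)*(y^3 - 2*y^2 - 3*y) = y*(y + 3)*(y^2 - 2*y - 3) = y*(y + 1)*(y + 3)*(y - 3)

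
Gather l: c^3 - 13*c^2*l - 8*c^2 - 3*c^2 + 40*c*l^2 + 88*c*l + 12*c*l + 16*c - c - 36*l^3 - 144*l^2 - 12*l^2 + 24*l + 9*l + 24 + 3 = c^3 - 11*c^2 + 15*c - 36*l^3 + l^2*(40*c - 156) + l*(-13*c^2 + 100*c + 33) + 27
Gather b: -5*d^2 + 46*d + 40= -5*d^2 + 46*d + 40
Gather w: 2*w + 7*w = 9*w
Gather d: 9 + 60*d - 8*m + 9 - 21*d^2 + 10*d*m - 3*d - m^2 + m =-21*d^2 + d*(10*m + 57) - m^2 - 7*m + 18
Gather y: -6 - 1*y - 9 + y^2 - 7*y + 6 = y^2 - 8*y - 9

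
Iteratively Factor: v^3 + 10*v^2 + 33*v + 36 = (v + 3)*(v^2 + 7*v + 12) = (v + 3)*(v + 4)*(v + 3)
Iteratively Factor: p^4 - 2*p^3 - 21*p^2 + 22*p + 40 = (p + 4)*(p^3 - 6*p^2 + 3*p + 10) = (p + 1)*(p + 4)*(p^2 - 7*p + 10) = (p - 5)*(p + 1)*(p + 4)*(p - 2)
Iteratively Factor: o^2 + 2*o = (o)*(o + 2)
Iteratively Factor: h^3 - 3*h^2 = (h)*(h^2 - 3*h) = h^2*(h - 3)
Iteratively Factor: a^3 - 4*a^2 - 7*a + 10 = (a - 5)*(a^2 + a - 2) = (a - 5)*(a - 1)*(a + 2)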